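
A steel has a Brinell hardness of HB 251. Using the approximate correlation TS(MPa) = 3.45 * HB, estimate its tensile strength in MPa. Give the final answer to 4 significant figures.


TS (MPa) = 3.45 * HB
TS = 3.45 * 251
TS = 866 MPa


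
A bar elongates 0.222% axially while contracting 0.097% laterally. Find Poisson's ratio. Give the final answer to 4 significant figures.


nu = -epsilon_lat / epsilon_axial
Lateral strain is contraction (negative), so using magnitudes:
nu = 0.097 / 0.222
nu = 0.4369


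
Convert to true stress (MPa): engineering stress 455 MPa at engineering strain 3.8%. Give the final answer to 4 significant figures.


sigma_true = sigma_eng * (1 + epsilon_eng)
sigma_true = 455 * (1 + 0.038)
sigma_true = 472.3 MPa


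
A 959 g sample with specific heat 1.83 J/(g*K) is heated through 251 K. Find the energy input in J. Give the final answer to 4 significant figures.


Q = m * cp * dT
Q = 959 * 1.83 * 251
Q = 440500 J


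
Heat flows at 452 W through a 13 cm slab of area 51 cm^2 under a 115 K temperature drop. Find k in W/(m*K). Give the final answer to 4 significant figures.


k = Q*L / (A*dT)
L = 0.13 m, A = 5.1e-03 m^2
k = 452 * 0.13 / (5.1e-03 * 115)
k = 100.2 W/(m*K)


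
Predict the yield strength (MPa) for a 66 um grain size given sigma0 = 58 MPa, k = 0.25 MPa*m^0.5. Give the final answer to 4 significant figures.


sigma_y = sigma0 + k / sqrt(d)
d = 66 um = 6.6e-05 m
sigma_y = 58 + 0.25 / sqrt(6.6e-05)
sigma_y = 88.77 MPa


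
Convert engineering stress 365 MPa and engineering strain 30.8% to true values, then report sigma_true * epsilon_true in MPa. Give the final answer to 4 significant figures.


sigma_true = sigma_eng * (1 + epsilon_eng)
sigma_true = 365 * (1 + 0.308) = 477.42 MPa
epsilon_true = ln(1 + epsilon_eng)
epsilon_true = ln(1 + 0.308) = 0.268499
sigma_true * epsilon_true = 477.42 * 0.268499 = 128.2 MPa


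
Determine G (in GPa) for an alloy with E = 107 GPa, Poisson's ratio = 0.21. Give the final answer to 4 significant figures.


G = E / (2*(1+nu))
G = 107 / (2*(1+0.21))
G = 44.21 GPa


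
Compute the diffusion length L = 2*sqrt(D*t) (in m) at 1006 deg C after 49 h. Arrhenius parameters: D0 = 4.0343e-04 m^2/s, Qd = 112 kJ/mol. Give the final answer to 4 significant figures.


Step 1: D = D0 * exp(-Qd/(R*T))
T = 1279.15 K
D = 4.0343e-04 * exp(-112e3 / (8.314 * 1279.15)) = 1.07655e-08 m^2/s
Step 2: L = 2*sqrt(D*t)
t = 49 h = 176400 s
L = 2*sqrt(1.07655e-08 * 176400) = 0.08716 m


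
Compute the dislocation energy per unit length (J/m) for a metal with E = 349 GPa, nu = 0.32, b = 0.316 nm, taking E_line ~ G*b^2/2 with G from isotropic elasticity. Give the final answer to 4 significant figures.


Step 1: G = E / (2*(1+nu))
G = 349 / (2*(1+0.32)) = 132.197 GPa = 1.32197e+11 Pa
Step 2: E_line = G*b^2/2
b = 0.316 nm = 3.16e-10 m
E_line = 0.5 * 1.32197e+11 * (3.16e-10)^2 = 6.6e-09 J/m


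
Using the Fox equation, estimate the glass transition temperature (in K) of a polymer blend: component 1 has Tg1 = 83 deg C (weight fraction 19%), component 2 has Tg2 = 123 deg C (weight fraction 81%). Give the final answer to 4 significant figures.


1/Tg = w1/Tg1 + w2/Tg2 (in Kelvin)
Tg1 = 356.15 K, Tg2 = 396.15 K
1/Tg = 0.19/356.15 + 0.81/396.15
Tg = 387.9 K


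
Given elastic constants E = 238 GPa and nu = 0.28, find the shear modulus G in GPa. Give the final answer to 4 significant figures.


G = E / (2*(1+nu))
G = 238 / (2*(1+0.28))
G = 92.97 GPa


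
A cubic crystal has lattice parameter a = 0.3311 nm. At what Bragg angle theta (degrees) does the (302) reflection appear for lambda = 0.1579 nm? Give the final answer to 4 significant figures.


d = a / sqrt(h^2+k^2+l^2)
d = 0.3311 / sqrt(13) = 0.0918306 nm
lambda = 2*d*sin(theta)  =>  sin(theta) = lambda / (2*d)
sin(theta) = 0.1579 / (2 * 0.0918306) = 0.859735
theta = 59.29 deg


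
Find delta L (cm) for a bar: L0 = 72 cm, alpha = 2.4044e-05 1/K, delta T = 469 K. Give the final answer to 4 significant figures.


dL = L0 * alpha * dT
dL = 72 * 2.4044e-05 * 469
dL = 0.8119 cm


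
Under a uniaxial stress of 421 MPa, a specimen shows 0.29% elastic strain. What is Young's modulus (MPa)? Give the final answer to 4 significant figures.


E = sigma / epsilon
epsilon = 0.29% = 2.9e-03
E = 421 / 2.9e-03
E = 145200 MPa


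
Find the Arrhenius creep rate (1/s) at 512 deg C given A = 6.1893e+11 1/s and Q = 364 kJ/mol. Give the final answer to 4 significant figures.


rate = A * exp(-Q / (R*T))
T = 512 + 273.15 = 785.15 K
rate = 6.1893e+11 * exp(-364e3 / (8.314 * 785.15))
rate = 3.754e-13 1/s


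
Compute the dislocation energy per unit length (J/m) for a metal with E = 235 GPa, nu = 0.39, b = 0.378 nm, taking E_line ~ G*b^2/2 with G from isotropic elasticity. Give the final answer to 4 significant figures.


Step 1: G = E / (2*(1+nu))
G = 235 / (2*(1+0.39)) = 84.5324 GPa = 8.45324e+10 Pa
Step 2: E_line = G*b^2/2
b = 0.378 nm = 3.78e-10 m
E_line = 0.5 * 8.45324e+10 * (3.78e-10)^2 = 6.039e-09 J/m


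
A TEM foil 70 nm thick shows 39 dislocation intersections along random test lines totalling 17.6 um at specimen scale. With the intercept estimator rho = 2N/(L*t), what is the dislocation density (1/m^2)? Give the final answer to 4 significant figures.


rho = 2N / (L * t)
L = 17.6 um = 1.76e-05 m, t = 70 nm = 7e-08 m
rho = 2 * 39 / (1.76e-05 * 7e-08)
rho = 6.331e+13 1/m^2


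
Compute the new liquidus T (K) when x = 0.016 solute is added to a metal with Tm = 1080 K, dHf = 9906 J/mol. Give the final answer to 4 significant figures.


dT = R*Tm^2*x / dHf
dT = 8.314 * 1080^2 * 0.016 / 9906
dT = 15.6632 K
T_new = 1080 - 15.6632 = 1064 K


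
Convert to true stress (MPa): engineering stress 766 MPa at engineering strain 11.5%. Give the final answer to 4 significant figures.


sigma_true = sigma_eng * (1 + epsilon_eng)
sigma_true = 766 * (1 + 0.115)
sigma_true = 854.1 MPa


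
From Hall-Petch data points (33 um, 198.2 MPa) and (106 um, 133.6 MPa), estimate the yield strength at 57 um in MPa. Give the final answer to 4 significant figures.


sigma_y = sigma0 + k / sqrt(d)
1/sqrt(d1) = 1/sqrt(3.3e-05) = 174.078;  1/sqrt(d2) = 97.1286
k = (sigma1 - sigma2) / (1/sqrt(d1) - 1/sqrt(d2)) = (198.2 - 133.6) / (174.078 - 97.1286) = 0.839516 MPa*m^0.5
sigma0 = sigma1 - k/sqrt(d1) = 198.2 - 0.839516*174.078 = 52.059 MPa
sigma_y(d3) = 52.059 + 0.839516 / sqrt(5.7e-05) = 163.3 MPa


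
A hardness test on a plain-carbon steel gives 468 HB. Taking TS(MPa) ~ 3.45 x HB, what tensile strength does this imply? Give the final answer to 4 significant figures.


TS (MPa) = 3.45 * HB
TS = 3.45 * 468
TS = 1615 MPa


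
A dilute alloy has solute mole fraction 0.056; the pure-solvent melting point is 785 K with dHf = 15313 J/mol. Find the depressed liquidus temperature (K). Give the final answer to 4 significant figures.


dT = R*Tm^2*x / dHf
dT = 8.314 * 785^2 * 0.056 / 15313
dT = 18.736 K
T_new = 785 - 18.736 = 766.3 K


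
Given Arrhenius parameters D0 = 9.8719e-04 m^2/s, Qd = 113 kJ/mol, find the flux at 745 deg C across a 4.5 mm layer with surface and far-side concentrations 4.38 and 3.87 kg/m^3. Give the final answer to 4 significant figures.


Step 1: D = D0 * exp(-Qd/(R*T))
T = 745 + 273.15 = 1018.15 K
D = 9.8719e-04 * exp(-113e3 / (8.314 * 1018.15)) = 1.57361e-09 m^2/s
Step 2: J = D * (C1 - C2) / dx
J = 1.57361e-09 * (4.38 - 3.87) / 4.5e-03
J = 1.783e-07 kg/(m^2*s)


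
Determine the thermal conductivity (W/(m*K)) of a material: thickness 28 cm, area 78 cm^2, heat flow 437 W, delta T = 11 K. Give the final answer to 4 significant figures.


k = Q*L / (A*dT)
L = 0.28 m, A = 7.8e-03 m^2
k = 437 * 0.28 / (7.8e-03 * 11)
k = 1426 W/(m*K)


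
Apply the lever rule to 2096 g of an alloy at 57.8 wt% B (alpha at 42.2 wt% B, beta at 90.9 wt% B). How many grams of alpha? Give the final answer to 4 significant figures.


f_alpha = (C_beta - C0) / (C_beta - C_alpha)
f_alpha = (90.9 - 57.8) / (90.9 - 42.2) = 0.679671
m_alpha = f_alpha * m_total = 0.679671 * 2096 = 1425 g


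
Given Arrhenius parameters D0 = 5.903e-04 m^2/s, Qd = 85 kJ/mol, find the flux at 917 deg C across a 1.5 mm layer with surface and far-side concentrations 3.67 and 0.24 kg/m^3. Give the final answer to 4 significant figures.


Step 1: D = D0 * exp(-Qd/(R*T))
T = 917 + 273.15 = 1190.15 K
D = 5.903e-04 * exp(-85e3 / (8.314 * 1190.15)) = 1.09739e-07 m^2/s
Step 2: J = D * (C1 - C2) / dx
J = 1.09739e-07 * (3.67 - 0.24) / 1.5e-03
J = 2.509e-04 kg/(m^2*s)


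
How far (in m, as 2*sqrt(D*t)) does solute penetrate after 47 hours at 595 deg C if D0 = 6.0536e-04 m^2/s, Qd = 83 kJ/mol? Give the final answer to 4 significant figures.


Step 1: D = D0 * exp(-Qd/(R*T))
T = 868.15 K
D = 6.0536e-04 * exp(-83e3 / (8.314 * 868.15)) = 6.13634e-09 m^2/s
Step 2: L = 2*sqrt(D*t)
t = 47 h = 169200 s
L = 2*sqrt(6.13634e-09 * 169200) = 0.06444 m


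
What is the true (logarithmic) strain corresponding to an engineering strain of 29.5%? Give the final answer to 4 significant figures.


epsilon_true = ln(1 + epsilon_eng)
epsilon_true = ln(1 + 0.295)
epsilon_true = 0.2585


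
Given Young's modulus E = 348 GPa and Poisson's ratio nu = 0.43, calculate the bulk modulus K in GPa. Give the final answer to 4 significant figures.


K = E / (3*(1-2*nu))
K = 348 / (3*(1-2*0.43))
K = 828.6 GPa


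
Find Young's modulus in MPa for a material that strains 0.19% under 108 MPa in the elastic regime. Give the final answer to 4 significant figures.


E = sigma / epsilon
epsilon = 0.19% = 1.9e-03
E = 108 / 1.9e-03
E = 56840 MPa


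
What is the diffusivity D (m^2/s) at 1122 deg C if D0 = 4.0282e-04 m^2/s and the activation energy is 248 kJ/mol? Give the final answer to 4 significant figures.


D = D0 * exp(-Qd / (R*T))
T = 1395.15 K
D = 4.0282e-04 * exp(-248e3 / (8.314 * 1395.15))
D = 2.087e-13 m^2/s


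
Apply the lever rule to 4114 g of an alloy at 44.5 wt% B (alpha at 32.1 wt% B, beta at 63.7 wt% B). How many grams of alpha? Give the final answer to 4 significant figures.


f_alpha = (C_beta - C0) / (C_beta - C_alpha)
f_alpha = (63.7 - 44.5) / (63.7 - 32.1) = 0.607595
m_alpha = f_alpha * m_total = 0.607595 * 4114 = 2500 g


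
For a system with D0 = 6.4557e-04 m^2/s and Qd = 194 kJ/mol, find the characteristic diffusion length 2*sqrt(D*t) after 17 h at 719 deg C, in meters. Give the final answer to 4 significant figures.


Step 1: D = D0 * exp(-Qd/(R*T))
T = 992.15 K
D = 6.4557e-04 * exp(-194e3 / (8.314 * 992.15)) = 3.94345e-14 m^2/s
Step 2: L = 2*sqrt(D*t)
t = 17 h = 61200 s
L = 2*sqrt(3.94345e-14 * 61200) = 9.825e-05 m


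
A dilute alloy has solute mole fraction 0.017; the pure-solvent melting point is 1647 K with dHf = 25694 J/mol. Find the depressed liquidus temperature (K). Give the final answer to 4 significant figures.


dT = R*Tm^2*x / dHf
dT = 8.314 * 1647^2 * 0.017 / 25694
dT = 14.9216 K
T_new = 1647 - 14.9216 = 1632 K


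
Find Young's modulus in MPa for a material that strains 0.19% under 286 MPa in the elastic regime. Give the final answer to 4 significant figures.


E = sigma / epsilon
epsilon = 0.19% = 1.9e-03
E = 286 / 1.9e-03
E = 150500 MPa


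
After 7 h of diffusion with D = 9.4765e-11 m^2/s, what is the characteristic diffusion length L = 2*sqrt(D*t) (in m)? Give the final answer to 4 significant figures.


t = 7 hr = 25200 s
Diffusion length = 2*sqrt(D*t)
= 2*sqrt(9.4765e-11 * 25200)
= 3.091e-03 m


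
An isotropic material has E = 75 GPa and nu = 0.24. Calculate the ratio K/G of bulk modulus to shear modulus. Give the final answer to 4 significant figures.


G = E / (2*(1+nu))
G = 75 / (2*(1+0.24)) = 30.2419 GPa
K = E / (3*(1-2*nu))
K = 75 / (3*(1-2*0.24)) = 48.0769 GPa
K/G = 48.0769 / 30.2419 = 1.59


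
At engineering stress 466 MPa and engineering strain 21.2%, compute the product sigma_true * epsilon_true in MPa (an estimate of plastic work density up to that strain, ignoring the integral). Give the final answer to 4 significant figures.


sigma_true = sigma_eng * (1 + epsilon_eng)
sigma_true = 466 * (1 + 0.212) = 564.792 MPa
epsilon_true = ln(1 + epsilon_eng)
epsilon_true = ln(1 + 0.212) = 0.192272
sigma_true * epsilon_true = 564.792 * 0.192272 = 108.6 MPa


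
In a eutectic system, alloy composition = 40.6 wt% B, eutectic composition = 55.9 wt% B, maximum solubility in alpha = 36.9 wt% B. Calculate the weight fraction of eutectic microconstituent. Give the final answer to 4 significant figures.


f_primary = (C_e - C0) / (C_e - C_alpha_max)
f_primary = (55.9 - 40.6) / (55.9 - 36.9)
f_primary = 0.805263
f_eutectic = 1 - 0.805263 = 0.1947


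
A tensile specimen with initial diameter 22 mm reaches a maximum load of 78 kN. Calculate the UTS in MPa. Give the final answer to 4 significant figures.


A0 = pi*(d/2)^2 = pi*(22/2)^2 = 380.133 mm^2
UTS = F_max / A0 = 78*1000 / 380.133
UTS = 205.2 MPa


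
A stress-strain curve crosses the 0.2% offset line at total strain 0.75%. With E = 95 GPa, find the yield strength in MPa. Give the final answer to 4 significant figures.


Offset strain = 0.002
Elastic strain at yield = total_strain - offset = 7.5e-03 - 0.002 = 5.5e-03
sigma_y = E * elastic_strain = 95000 * 5.5e-03
sigma_y = 522.5 MPa


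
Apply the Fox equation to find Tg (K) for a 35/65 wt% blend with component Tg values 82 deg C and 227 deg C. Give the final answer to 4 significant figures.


1/Tg = w1/Tg1 + w2/Tg2 (in Kelvin)
Tg1 = 355.15 K, Tg2 = 500.15 K
1/Tg = 0.35/355.15 + 0.65/500.15
Tg = 437.6 K


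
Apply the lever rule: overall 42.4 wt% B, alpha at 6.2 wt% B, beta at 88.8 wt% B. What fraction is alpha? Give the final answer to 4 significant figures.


f_alpha = (C_beta - C0) / (C_beta - C_alpha)
f_alpha = (88.8 - 42.4) / (88.8 - 6.2)
f_alpha = 0.5617


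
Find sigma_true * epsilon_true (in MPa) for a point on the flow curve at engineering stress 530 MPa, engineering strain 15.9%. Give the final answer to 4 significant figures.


sigma_true = sigma_eng * (1 + epsilon_eng)
sigma_true = 530 * (1 + 0.159) = 614.27 MPa
epsilon_true = ln(1 + epsilon_eng)
epsilon_true = ln(1 + 0.159) = 0.147558
sigma_true * epsilon_true = 614.27 * 0.147558 = 90.64 MPa


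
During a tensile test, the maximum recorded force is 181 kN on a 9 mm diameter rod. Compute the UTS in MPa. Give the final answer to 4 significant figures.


A0 = pi*(d/2)^2 = pi*(9/2)^2 = 63.6173 mm^2
UTS = F_max / A0 = 181*1000 / 63.6173
UTS = 2845 MPa


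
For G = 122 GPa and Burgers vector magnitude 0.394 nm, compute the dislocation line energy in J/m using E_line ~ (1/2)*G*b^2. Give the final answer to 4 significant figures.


E = G*b^2/2
b = 0.394 nm = 3.94e-10 m
G = 122 GPa = 1.22e+11 Pa
E = 0.5 * 1.22e+11 * (3.94e-10)^2
E = 9.469e-09 J/m


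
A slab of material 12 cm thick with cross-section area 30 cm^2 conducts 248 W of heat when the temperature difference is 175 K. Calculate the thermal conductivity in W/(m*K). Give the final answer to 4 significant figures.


k = Q*L / (A*dT)
L = 0.12 m, A = 3e-03 m^2
k = 248 * 0.12 / (3e-03 * 175)
k = 56.69 W/(m*K)


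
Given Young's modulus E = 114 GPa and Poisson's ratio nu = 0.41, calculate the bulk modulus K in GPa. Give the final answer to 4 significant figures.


K = E / (3*(1-2*nu))
K = 114 / (3*(1-2*0.41))
K = 211.1 GPa


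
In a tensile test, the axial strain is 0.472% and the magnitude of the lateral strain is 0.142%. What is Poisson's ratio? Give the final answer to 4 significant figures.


nu = -epsilon_lat / epsilon_axial
Lateral strain is contraction (negative), so using magnitudes:
nu = 0.142 / 0.472
nu = 0.3008


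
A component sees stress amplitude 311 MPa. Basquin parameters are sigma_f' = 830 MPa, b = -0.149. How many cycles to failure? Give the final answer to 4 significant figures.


sigma_a = sigma_f' * (2*Nf)^b
2*Nf = (sigma_a / sigma_f')^(1/b)
2*Nf = (311 / 830)^(1/-0.149)
2*Nf = 726.428
Nf = 363.2 cycles


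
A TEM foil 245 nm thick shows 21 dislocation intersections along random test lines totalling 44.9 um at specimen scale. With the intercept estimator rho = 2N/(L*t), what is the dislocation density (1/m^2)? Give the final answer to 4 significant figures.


rho = 2N / (L * t)
L = 44.9 um = 4.49e-05 m, t = 245 nm = 2.45e-07 m
rho = 2 * 21 / (4.49e-05 * 2.45e-07)
rho = 3.818e+12 1/m^2


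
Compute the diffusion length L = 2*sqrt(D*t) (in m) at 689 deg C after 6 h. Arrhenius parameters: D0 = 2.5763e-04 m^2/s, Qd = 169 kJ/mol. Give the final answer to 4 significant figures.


Step 1: D = D0 * exp(-Qd/(R*T))
T = 962.15 K
D = 2.5763e-04 * exp(-169e3 / (8.314 * 962.15)) = 1.72084e-13 m^2/s
Step 2: L = 2*sqrt(D*t)
t = 6 h = 21600 s
L = 2*sqrt(1.72084e-13 * 21600) = 1.219e-04 m


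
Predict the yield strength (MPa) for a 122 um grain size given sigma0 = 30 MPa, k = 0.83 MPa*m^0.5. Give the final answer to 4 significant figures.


sigma_y = sigma0 + k / sqrt(d)
d = 122 um = 1.22e-04 m
sigma_y = 30 + 0.83 / sqrt(1.22e-04)
sigma_y = 105.1 MPa


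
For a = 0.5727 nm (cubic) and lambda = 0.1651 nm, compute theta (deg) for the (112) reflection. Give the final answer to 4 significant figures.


d = a / sqrt(h^2+k^2+l^2)
d = 0.5727 / sqrt(6) = 0.233804 nm
lambda = 2*d*sin(theta)  =>  sin(theta) = lambda / (2*d)
sin(theta) = 0.1651 / (2 * 0.233804) = 0.353074
theta = 20.68 deg


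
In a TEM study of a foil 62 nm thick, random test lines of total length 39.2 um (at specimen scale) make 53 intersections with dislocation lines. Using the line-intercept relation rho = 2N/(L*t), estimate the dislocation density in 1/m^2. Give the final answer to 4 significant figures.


rho = 2N / (L * t)
L = 39.2 um = 3.92e-05 m, t = 62 nm = 6.2e-08 m
rho = 2 * 53 / (3.92e-05 * 6.2e-08)
rho = 4.361e+13 1/m^2


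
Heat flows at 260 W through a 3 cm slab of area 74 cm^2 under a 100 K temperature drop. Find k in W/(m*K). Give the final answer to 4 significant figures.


k = Q*L / (A*dT)
L = 0.03 m, A = 7.4e-03 m^2
k = 260 * 0.03 / (7.4e-03 * 100)
k = 10.54 W/(m*K)


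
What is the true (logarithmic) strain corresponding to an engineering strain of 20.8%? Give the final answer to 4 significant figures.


epsilon_true = ln(1 + epsilon_eng)
epsilon_true = ln(1 + 0.208)
epsilon_true = 0.189


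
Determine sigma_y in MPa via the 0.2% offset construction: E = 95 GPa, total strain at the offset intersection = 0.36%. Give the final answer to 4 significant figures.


Offset strain = 0.002
Elastic strain at yield = total_strain - offset = 3.6e-03 - 0.002 = 1.6e-03
sigma_y = E * elastic_strain = 95000 * 1.6e-03
sigma_y = 152 MPa


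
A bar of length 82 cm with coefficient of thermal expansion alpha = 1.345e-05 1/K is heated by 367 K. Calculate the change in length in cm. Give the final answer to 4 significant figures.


dL = L0 * alpha * dT
dL = 82 * 1.345e-05 * 367
dL = 0.4048 cm


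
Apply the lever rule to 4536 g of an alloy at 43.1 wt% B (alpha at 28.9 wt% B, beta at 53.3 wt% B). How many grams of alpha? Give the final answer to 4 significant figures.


f_alpha = (C_beta - C0) / (C_beta - C_alpha)
f_alpha = (53.3 - 43.1) / (53.3 - 28.9) = 0.418033
m_alpha = f_alpha * m_total = 0.418033 * 4536 = 1896 g


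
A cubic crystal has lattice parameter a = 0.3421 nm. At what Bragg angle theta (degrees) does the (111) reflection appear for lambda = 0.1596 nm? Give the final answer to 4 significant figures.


d = a / sqrt(h^2+k^2+l^2)
d = 0.3421 / sqrt(3) = 0.197512 nm
lambda = 2*d*sin(theta)  =>  sin(theta) = lambda / (2*d)
sin(theta) = 0.1596 / (2 * 0.197512) = 0.404027
theta = 23.83 deg


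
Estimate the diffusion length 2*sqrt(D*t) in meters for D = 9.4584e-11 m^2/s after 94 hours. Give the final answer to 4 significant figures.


t = 94 hr = 338400 s
Diffusion length = 2*sqrt(D*t)
= 2*sqrt(9.4584e-11 * 338400)
= 0.01131 m


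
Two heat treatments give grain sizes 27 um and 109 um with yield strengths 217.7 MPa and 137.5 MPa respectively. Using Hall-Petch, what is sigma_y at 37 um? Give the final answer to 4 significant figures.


sigma_y = sigma0 + k / sqrt(d)
1/sqrt(d1) = 1/sqrt(2.7e-05) = 192.45;  1/sqrt(d2) = 95.7826
k = (sigma1 - sigma2) / (1/sqrt(d1) - 1/sqrt(d2)) = (217.7 - 137.5) / (192.45 - 95.7826) = 0.829648 MPa*m^0.5
sigma0 = sigma1 - k/sqrt(d1) = 217.7 - 0.829648*192.45 = 58.0341 MPa
sigma_y(d3) = 58.0341 + 0.829648 / sqrt(3.7e-05) = 194.4 MPa


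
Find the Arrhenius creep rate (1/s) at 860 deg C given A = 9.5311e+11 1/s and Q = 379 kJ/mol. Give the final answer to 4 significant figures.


rate = A * exp(-Q / (R*T))
T = 860 + 273.15 = 1133.15 K
rate = 9.5311e+11 * exp(-379e3 / (8.314 * 1133.15))
rate = 3.22e-06 1/s


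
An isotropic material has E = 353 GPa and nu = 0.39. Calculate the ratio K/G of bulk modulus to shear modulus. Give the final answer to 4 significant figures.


G = E / (2*(1+nu))
G = 353 / (2*(1+0.39)) = 126.978 GPa
K = E / (3*(1-2*nu))
K = 353 / (3*(1-2*0.39)) = 534.848 GPa
K/G = 534.848 / 126.978 = 4.212


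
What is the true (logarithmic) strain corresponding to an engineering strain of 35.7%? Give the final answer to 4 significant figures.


epsilon_true = ln(1 + epsilon_eng)
epsilon_true = ln(1 + 0.357)
epsilon_true = 0.3053


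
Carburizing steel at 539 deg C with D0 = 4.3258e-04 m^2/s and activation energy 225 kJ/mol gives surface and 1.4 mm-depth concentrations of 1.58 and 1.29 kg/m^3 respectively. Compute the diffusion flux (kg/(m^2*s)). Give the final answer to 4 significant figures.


Step 1: D = D0 * exp(-Qd/(R*T))
T = 539 + 273.15 = 812.15 K
D = 4.3258e-04 * exp(-225e3 / (8.314 * 812.15)) = 1.45993e-18 m^2/s
Step 2: J = D * (C1 - C2) / dx
J = 1.45993e-18 * (1.58 - 1.29) / 1.4e-03
J = 3.024e-16 kg/(m^2*s)


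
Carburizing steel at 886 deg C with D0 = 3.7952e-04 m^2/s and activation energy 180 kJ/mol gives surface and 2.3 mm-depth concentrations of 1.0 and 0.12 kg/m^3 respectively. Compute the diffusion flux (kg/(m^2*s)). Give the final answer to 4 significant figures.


Step 1: D = D0 * exp(-Qd/(R*T))
T = 886 + 273.15 = 1159.15 K
D = 3.7952e-04 * exp(-180e3 / (8.314 * 1159.15)) = 2.9351e-12 m^2/s
Step 2: J = D * (C1 - C2) / dx
J = 2.9351e-12 * (1.0 - 0.12) / 2.3e-03
J = 1.123e-09 kg/(m^2*s)


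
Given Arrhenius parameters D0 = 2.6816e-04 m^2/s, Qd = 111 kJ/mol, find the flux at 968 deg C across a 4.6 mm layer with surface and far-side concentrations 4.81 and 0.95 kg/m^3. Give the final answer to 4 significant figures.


Step 1: D = D0 * exp(-Qd/(R*T))
T = 968 + 273.15 = 1241.15 K
D = 2.6816e-04 * exp(-111e3 / (8.314 * 1241.15)) = 5.71104e-09 m^2/s
Step 2: J = D * (C1 - C2) / dx
J = 5.71104e-09 * (4.81 - 0.95) / 4.6e-03
J = 4.792e-06 kg/(m^2*s)


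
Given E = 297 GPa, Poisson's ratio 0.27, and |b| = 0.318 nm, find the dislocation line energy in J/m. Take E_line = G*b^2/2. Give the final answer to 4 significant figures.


Step 1: G = E / (2*(1+nu))
G = 297 / (2*(1+0.27)) = 116.929 GPa = 1.16929e+11 Pa
Step 2: E_line = G*b^2/2
b = 0.318 nm = 3.18e-10 m
E_line = 0.5 * 1.16929e+11 * (3.18e-10)^2 = 5.912e-09 J/m


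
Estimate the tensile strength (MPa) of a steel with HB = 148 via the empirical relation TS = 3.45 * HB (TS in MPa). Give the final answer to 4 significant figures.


TS (MPa) = 3.45 * HB
TS = 3.45 * 148
TS = 510.6 MPa


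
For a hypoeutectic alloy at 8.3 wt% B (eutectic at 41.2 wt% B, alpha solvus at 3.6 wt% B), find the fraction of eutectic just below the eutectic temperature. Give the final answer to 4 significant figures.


f_primary = (C_e - C0) / (C_e - C_alpha_max)
f_primary = (41.2 - 8.3) / (41.2 - 3.6)
f_primary = 0.875
f_eutectic = 1 - 0.875 = 0.125


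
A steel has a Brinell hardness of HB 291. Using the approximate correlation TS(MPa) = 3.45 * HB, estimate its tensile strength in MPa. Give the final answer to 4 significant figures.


TS (MPa) = 3.45 * HB
TS = 3.45 * 291
TS = 1004 MPa


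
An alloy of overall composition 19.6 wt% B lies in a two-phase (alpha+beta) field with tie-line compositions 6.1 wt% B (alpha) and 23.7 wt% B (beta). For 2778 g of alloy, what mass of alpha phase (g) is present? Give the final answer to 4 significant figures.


f_alpha = (C_beta - C0) / (C_beta - C_alpha)
f_alpha = (23.7 - 19.6) / (23.7 - 6.1) = 0.232955
m_alpha = f_alpha * m_total = 0.232955 * 2778 = 647.1 g


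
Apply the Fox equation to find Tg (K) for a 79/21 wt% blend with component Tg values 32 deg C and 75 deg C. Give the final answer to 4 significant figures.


1/Tg = w1/Tg1 + w2/Tg2 (in Kelvin)
Tg1 = 305.15 K, Tg2 = 348.15 K
1/Tg = 0.79/305.15 + 0.21/348.15
Tg = 313.3 K


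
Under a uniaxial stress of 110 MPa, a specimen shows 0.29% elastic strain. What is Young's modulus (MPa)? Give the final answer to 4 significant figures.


E = sigma / epsilon
epsilon = 0.29% = 2.9e-03
E = 110 / 2.9e-03
E = 37930 MPa


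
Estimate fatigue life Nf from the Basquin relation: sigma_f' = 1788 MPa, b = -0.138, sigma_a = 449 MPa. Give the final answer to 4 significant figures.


sigma_a = sigma_f' * (2*Nf)^b
2*Nf = (sigma_a / sigma_f')^(1/b)
2*Nf = (449 / 1788)^(1/-0.138)
2*Nf = 22320.5
Nf = 11160 cycles


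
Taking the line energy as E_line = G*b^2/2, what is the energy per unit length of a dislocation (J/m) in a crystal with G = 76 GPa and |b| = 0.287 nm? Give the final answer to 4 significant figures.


E = G*b^2/2
b = 0.287 nm = 2.87e-10 m
G = 76 GPa = 7.6e+10 Pa
E = 0.5 * 7.6e+10 * (2.87e-10)^2
E = 3.13e-09 J/m


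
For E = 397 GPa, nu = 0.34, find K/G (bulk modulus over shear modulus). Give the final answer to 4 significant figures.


G = E / (2*(1+nu))
G = 397 / (2*(1+0.34)) = 148.134 GPa
K = E / (3*(1-2*nu))
K = 397 / (3*(1-2*0.34)) = 413.542 GPa
K/G = 413.542 / 148.134 = 2.792


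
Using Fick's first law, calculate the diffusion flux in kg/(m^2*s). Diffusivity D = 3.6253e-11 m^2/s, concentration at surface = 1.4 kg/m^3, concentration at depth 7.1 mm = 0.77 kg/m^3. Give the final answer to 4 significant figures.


J = -D * (dC/dx) = D * (C1 - C2) / dx
J = 3.6253e-11 * (1.4 - 0.77) / 7.1e-03
J = 3.217e-09 kg/(m^2*s)


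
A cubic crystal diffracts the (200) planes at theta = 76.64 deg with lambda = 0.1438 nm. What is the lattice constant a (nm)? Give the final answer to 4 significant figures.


d = lambda / (2*sin(theta))
d = 0.1438 / (2*sin(76.64 deg))
d = 0.0738999 nm
a = d * sqrt(h^2+k^2+l^2) = 0.0738999 * sqrt(4)
a = 0.1478 nm


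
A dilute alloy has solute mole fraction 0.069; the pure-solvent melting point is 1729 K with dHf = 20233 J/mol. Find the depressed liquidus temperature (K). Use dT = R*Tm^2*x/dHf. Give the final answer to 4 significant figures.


dT = R*Tm^2*x / dHf
dT = 8.314 * 1729^2 * 0.069 / 20233
dT = 84.7596 K
T_new = 1729 - 84.7596 = 1644 K


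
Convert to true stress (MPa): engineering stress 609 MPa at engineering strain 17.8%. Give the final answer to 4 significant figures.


sigma_true = sigma_eng * (1 + epsilon_eng)
sigma_true = 609 * (1 + 0.178)
sigma_true = 717.4 MPa


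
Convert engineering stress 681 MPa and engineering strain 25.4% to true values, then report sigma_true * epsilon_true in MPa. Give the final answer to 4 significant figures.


sigma_true = sigma_eng * (1 + epsilon_eng)
sigma_true = 681 * (1 + 0.254) = 853.974 MPa
epsilon_true = ln(1 + epsilon_eng)
epsilon_true = ln(1 + 0.254) = 0.226338
sigma_true * epsilon_true = 853.974 * 0.226338 = 193.3 MPa


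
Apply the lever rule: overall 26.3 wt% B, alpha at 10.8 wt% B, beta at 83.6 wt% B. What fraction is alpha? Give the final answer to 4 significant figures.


f_alpha = (C_beta - C0) / (C_beta - C_alpha)
f_alpha = (83.6 - 26.3) / (83.6 - 10.8)
f_alpha = 0.7871


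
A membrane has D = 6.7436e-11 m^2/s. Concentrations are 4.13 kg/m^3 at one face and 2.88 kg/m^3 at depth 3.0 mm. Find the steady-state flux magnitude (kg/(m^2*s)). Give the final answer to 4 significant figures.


J = -D * (dC/dx) = D * (C1 - C2) / dx
J = 6.7436e-11 * (4.13 - 2.88) / 3e-03
J = 2.81e-08 kg/(m^2*s)


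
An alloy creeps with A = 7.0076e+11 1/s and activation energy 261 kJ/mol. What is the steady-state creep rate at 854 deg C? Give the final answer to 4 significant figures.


rate = A * exp(-Q / (R*T))
T = 854 + 273.15 = 1127.15 K
rate = 7.0076e+11 * exp(-261e3 / (8.314 * 1127.15))
rate = 0.5621 1/s


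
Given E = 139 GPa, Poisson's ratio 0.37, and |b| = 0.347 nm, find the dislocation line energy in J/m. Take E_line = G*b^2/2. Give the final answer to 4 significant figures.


Step 1: G = E / (2*(1+nu))
G = 139 / (2*(1+0.37)) = 50.7299 GPa = 5.07299e+10 Pa
Step 2: E_line = G*b^2/2
b = 0.347 nm = 3.47e-10 m
E_line = 0.5 * 5.07299e+10 * (3.47e-10)^2 = 3.054e-09 J/m


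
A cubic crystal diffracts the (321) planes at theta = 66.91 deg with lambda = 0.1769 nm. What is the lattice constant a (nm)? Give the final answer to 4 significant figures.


d = lambda / (2*sin(theta))
d = 0.1769 / (2*sin(66.91 deg))
d = 0.0961528 nm
a = d * sqrt(h^2+k^2+l^2) = 0.0961528 * sqrt(14)
a = 0.3598 nm


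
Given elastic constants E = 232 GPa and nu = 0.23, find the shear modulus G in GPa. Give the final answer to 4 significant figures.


G = E / (2*(1+nu))
G = 232 / (2*(1+0.23))
G = 94.31 GPa


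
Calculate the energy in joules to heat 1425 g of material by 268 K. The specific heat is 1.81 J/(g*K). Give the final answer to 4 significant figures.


Q = m * cp * dT
Q = 1425 * 1.81 * 268
Q = 691200 J


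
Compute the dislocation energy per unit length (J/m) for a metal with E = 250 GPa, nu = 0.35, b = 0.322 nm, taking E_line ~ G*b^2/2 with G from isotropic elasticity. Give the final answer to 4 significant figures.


Step 1: G = E / (2*(1+nu))
G = 250 / (2*(1+0.35)) = 92.5926 GPa = 9.25926e+10 Pa
Step 2: E_line = G*b^2/2
b = 0.322 nm = 3.22e-10 m
E_line = 0.5 * 9.25926e+10 * (3.22e-10)^2 = 4.8e-09 J/m


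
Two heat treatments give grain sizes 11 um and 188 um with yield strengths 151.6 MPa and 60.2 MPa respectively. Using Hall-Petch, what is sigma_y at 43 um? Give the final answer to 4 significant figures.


sigma_y = sigma0 + k / sqrt(d)
1/sqrt(d1) = 1/sqrt(1.1e-05) = 301.511;  1/sqrt(d2) = 72.9325
k = (sigma1 - sigma2) / (1/sqrt(d1) - 1/sqrt(d2)) = (151.6 - 60.2) / (301.511 - 72.9325) = 0.399862 MPa*m^0.5
sigma0 = sigma1 - k/sqrt(d1) = 151.6 - 0.399862*301.511 = 31.0371 MPa
sigma_y(d3) = 31.0371 + 0.399862 / sqrt(4.3e-05) = 92.02 MPa


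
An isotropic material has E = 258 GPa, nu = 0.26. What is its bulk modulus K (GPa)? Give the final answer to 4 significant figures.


K = E / (3*(1-2*nu))
K = 258 / (3*(1-2*0.26))
K = 179.2 GPa


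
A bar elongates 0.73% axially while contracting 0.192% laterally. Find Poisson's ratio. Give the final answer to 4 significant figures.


nu = -epsilon_lat / epsilon_axial
Lateral strain is contraction (negative), so using magnitudes:
nu = 0.192 / 0.73
nu = 0.263


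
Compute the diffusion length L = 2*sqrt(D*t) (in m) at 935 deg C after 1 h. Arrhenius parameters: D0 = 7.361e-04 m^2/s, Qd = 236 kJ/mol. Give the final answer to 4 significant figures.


Step 1: D = D0 * exp(-Qd/(R*T))
T = 1208.15 K
D = 7.361e-04 * exp(-236e3 / (8.314 * 1208.15)) = 4.60314e-14 m^2/s
Step 2: L = 2*sqrt(D*t)
t = 1 h = 3600 s
L = 2*sqrt(4.60314e-14 * 3600) = 2.575e-05 m


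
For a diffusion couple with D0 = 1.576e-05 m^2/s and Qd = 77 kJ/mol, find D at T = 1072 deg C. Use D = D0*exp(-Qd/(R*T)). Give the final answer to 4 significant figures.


D = D0 * exp(-Qd / (R*T))
T = 1345.15 K
D = 1.576e-05 * exp(-77e3 / (8.314 * 1345.15))
D = 1.612e-08 m^2/s


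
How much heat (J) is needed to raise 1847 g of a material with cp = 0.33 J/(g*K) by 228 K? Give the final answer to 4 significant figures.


Q = m * cp * dT
Q = 1847 * 0.33 * 228
Q = 139000 J


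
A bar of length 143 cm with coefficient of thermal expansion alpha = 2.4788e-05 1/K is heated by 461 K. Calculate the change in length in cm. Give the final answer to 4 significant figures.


dL = L0 * alpha * dT
dL = 143 * 2.4788e-05 * 461
dL = 1.634 cm


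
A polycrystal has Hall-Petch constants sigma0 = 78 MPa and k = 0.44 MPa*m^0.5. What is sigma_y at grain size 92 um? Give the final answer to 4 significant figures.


sigma_y = sigma0 + k / sqrt(d)
d = 92 um = 9.2e-05 m
sigma_y = 78 + 0.44 / sqrt(9.2e-05)
sigma_y = 123.9 MPa


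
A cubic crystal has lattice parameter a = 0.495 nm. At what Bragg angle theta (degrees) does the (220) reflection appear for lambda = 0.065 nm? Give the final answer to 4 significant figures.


d = a / sqrt(h^2+k^2+l^2)
d = 0.495 / sqrt(8) = 0.175009 nm
lambda = 2*d*sin(theta)  =>  sin(theta) = lambda / (2*d)
sin(theta) = 0.065 / (2 * 0.175009) = 0.185705
theta = 10.7 deg


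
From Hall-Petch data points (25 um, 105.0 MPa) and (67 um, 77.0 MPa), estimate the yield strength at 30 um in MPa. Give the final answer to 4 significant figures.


sigma_y = sigma0 + k / sqrt(d)
1/sqrt(d1) = 1/sqrt(2.5e-05) = 200;  1/sqrt(d2) = 122.169
k = (sigma1 - sigma2) / (1/sqrt(d1) - 1/sqrt(d2)) = (105.0 - 77.0) / (200 - 122.169) = 0.359756 MPa*m^0.5
sigma0 = sigma1 - k/sqrt(d1) = 105.0 - 0.359756*200 = 33.0488 MPa
sigma_y(d3) = 33.0488 + 0.359756 / sqrt(3e-05) = 98.73 MPa


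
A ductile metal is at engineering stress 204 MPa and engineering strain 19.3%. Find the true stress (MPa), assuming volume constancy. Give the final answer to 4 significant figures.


sigma_true = sigma_eng * (1 + epsilon_eng)
sigma_true = 204 * (1 + 0.193)
sigma_true = 243.4 MPa


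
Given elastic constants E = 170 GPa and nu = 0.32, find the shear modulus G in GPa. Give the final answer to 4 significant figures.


G = E / (2*(1+nu))
G = 170 / (2*(1+0.32))
G = 64.39 GPa


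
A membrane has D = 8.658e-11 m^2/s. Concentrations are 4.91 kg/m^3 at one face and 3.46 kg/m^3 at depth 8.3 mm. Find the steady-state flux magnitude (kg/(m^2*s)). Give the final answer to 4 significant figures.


J = -D * (dC/dx) = D * (C1 - C2) / dx
J = 8.658e-11 * (4.91 - 3.46) / 8.3e-03
J = 1.513e-08 kg/(m^2*s)


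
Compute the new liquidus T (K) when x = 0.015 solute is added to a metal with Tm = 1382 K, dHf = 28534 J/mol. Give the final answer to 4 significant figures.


dT = R*Tm^2*x / dHf
dT = 8.314 * 1382^2 * 0.015 / 28534
dT = 8.34747 K
T_new = 1382 - 8.34747 = 1374 K


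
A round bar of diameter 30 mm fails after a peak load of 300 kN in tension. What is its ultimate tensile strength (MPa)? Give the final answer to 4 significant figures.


A0 = pi*(d/2)^2 = pi*(30/2)^2 = 706.858 mm^2
UTS = F_max / A0 = 300*1000 / 706.858
UTS = 424.4 MPa


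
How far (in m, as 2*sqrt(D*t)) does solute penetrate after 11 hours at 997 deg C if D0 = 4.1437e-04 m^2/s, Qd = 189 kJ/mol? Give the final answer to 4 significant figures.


Step 1: D = D0 * exp(-Qd/(R*T))
T = 1270.15 K
D = 4.1437e-04 * exp(-189e3 / (8.314 * 1270.15)) = 6.99075e-12 m^2/s
Step 2: L = 2*sqrt(D*t)
t = 11 h = 39600 s
L = 2*sqrt(6.99075e-12 * 39600) = 1.052e-03 m


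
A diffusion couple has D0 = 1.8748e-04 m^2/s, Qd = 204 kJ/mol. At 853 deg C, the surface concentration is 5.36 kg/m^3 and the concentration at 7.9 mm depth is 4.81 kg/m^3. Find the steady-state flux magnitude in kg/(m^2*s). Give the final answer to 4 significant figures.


Step 1: D = D0 * exp(-Qd/(R*T))
T = 853 + 273.15 = 1126.15 K
D = 1.8748e-04 * exp(-204e3 / (8.314 * 1126.15)) = 6.46256e-14 m^2/s
Step 2: J = D * (C1 - C2) / dx
J = 6.46256e-14 * (5.36 - 4.81) / 7.9e-03
J = 4.499e-12 kg/(m^2*s)


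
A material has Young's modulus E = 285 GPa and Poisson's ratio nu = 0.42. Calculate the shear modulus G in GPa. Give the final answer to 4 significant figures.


G = E / (2*(1+nu))
G = 285 / (2*(1+0.42))
G = 100.4 GPa


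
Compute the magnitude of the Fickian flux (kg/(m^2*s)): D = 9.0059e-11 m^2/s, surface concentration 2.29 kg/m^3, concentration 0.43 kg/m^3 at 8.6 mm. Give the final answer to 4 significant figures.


J = -D * (dC/dx) = D * (C1 - C2) / dx
J = 9.0059e-11 * (2.29 - 0.43) / 8.6e-03
J = 1.948e-08 kg/(m^2*s)


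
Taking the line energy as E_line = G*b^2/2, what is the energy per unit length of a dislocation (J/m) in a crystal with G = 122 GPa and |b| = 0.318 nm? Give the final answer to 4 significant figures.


E = G*b^2/2
b = 0.318 nm = 3.18e-10 m
G = 122 GPa = 1.22e+11 Pa
E = 0.5 * 1.22e+11 * (3.18e-10)^2
E = 6.169e-09 J/m


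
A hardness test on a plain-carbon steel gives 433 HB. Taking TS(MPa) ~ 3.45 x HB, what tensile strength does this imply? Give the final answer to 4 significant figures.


TS (MPa) = 3.45 * HB
TS = 3.45 * 433
TS = 1494 MPa


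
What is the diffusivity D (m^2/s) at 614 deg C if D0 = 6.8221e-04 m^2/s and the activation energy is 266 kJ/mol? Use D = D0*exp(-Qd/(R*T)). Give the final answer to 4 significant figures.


D = D0 * exp(-Qd / (R*T))
T = 887.15 K
D = 6.8221e-04 * exp(-266e3 / (8.314 * 887.15))
D = 1.484e-19 m^2/s


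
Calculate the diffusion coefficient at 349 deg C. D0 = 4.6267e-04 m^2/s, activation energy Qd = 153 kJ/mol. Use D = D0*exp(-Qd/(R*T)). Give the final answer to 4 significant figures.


D = D0 * exp(-Qd / (R*T))
T = 622.15 K
D = 4.6267e-04 * exp(-153e3 / (8.314 * 622.15))
D = 6.595e-17 m^2/s


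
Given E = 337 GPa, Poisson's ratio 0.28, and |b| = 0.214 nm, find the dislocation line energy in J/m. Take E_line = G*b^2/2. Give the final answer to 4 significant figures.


Step 1: G = E / (2*(1+nu))
G = 337 / (2*(1+0.28)) = 131.641 GPa = 1.31641e+11 Pa
Step 2: E_line = G*b^2/2
b = 0.214 nm = 2.14e-10 m
E_line = 0.5 * 1.31641e+11 * (2.14e-10)^2 = 3.014e-09 J/m


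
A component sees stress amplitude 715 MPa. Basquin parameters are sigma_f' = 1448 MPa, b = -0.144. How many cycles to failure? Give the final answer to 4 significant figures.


sigma_a = sigma_f' * (2*Nf)^b
2*Nf = (sigma_a / sigma_f')^(1/b)
2*Nf = (715 / 1448)^(1/-0.144)
2*Nf = 134.342
Nf = 67.17 cycles


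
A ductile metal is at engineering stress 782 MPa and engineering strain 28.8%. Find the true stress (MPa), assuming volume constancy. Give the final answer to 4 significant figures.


sigma_true = sigma_eng * (1 + epsilon_eng)
sigma_true = 782 * (1 + 0.288)
sigma_true = 1007 MPa


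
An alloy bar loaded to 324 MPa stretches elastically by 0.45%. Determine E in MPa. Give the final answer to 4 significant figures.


E = sigma / epsilon
epsilon = 0.45% = 4.5e-03
E = 324 / 4.5e-03
E = 72000 MPa


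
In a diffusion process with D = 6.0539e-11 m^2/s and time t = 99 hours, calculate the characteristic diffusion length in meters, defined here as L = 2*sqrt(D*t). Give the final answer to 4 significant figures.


t = 99 hr = 356400 s
Diffusion length = 2*sqrt(D*t)
= 2*sqrt(6.0539e-11 * 356400)
= 9.29e-03 m


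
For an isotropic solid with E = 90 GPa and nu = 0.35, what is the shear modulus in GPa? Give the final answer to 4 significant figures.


G = E / (2*(1+nu))
G = 90 / (2*(1+0.35))
G = 33.33 GPa


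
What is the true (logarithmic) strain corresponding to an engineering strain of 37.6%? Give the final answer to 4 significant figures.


epsilon_true = ln(1 + epsilon_eng)
epsilon_true = ln(1 + 0.376)
epsilon_true = 0.3192


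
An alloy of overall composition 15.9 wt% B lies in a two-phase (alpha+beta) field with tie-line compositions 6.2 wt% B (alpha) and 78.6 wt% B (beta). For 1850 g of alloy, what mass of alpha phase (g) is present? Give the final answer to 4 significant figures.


f_alpha = (C_beta - C0) / (C_beta - C_alpha)
f_alpha = (78.6 - 15.9) / (78.6 - 6.2) = 0.866022
m_alpha = f_alpha * m_total = 0.866022 * 1850 = 1602 g


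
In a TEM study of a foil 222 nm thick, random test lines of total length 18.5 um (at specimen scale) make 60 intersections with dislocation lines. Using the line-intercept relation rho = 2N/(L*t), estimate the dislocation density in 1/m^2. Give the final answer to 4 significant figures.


rho = 2N / (L * t)
L = 18.5 um = 1.85e-05 m, t = 222 nm = 2.22e-07 m
rho = 2 * 60 / (1.85e-05 * 2.22e-07)
rho = 2.922e+13 1/m^2
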